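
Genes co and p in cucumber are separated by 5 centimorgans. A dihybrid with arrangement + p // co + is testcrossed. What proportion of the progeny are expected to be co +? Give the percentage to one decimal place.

47.5%

A map distance of 5 centimorgans corresponds to a recombination frequency of 0.050.
The F1 is + p / co +, so co + is a parental gamete class with expected frequency (1 − r)/2 = 0.950/2 = 0.4750.
That is 0.4750 = 47.5% of the progeny.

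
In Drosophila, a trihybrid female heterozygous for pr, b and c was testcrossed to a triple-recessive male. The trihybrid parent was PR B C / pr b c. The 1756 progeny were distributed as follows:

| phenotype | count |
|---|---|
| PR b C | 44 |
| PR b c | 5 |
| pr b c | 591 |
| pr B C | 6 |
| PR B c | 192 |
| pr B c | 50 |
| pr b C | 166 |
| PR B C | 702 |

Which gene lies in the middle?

pr

The two rarest classes, pr B C and PR b c, are the double crossovers. Comparing them with the parentals, only the pr allele has switched, so pr is the middle locus and the order is c – pr – b.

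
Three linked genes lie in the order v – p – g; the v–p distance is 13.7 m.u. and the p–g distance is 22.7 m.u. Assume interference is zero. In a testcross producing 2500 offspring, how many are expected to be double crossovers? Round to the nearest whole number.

Map distances give recombination frequencies of 0.137 and 0.227 for the two intervals.
With no interference, expected double-crossover frequency = 0.137 × 0.227 = 0.03110.
Expected number = 0.03110 × 2500 = 77.75 ≈ 78.

78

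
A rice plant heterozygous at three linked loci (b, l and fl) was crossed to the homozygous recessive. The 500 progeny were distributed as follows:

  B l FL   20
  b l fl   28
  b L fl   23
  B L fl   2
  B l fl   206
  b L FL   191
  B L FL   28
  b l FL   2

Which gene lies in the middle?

l

The two most frequent reciprocal classes, b L FL and B l fl, are the parental types, so the F1 was b L FL / B l fl.
The two rarest classes, b l FL and B L fl, are the double crossovers. Comparing them with the parentals, only the l allele has switched, so l is the middle locus and the order is b – l – fl.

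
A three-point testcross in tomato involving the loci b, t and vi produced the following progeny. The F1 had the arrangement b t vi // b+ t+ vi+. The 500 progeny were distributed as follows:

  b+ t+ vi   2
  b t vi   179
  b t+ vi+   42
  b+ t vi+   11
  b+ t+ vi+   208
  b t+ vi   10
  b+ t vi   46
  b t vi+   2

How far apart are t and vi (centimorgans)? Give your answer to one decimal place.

The two rarest classes, b t vi+ and b+ t+ vi, are the double crossovers. Comparing them with the parentals, only the vi allele has switched, so vi is the middle locus and the order is b – vi – t.
Crossovers in the vi–t interval produce the single-crossover classes b t+ vi and b+ t vi+ (10 + 11 = 21) plus the double crossovers (4).
RF(vi–t) = (21 + 4) / 500 = 25/500 = 0.0500 → 5.0 centimorgans.

5.0 centimorgans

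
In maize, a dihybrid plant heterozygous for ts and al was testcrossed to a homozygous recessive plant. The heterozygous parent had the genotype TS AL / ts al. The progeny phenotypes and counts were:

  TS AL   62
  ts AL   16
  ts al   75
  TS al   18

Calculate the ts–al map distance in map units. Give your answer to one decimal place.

19.9 map units

The recombinant classes are TS al and ts AL: 18 + 16 = 34.
Recombination frequency = 34/171 = 0.1988 ≈ 19.9%, i.e. 19.9 map units.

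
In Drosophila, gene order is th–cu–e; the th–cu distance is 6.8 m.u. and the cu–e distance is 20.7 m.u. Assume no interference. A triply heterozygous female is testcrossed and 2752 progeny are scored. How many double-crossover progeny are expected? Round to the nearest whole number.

39

Map distances give recombination frequencies of 0.068 and 0.207 for the two intervals.
With no interference, expected double-crossover frequency = 0.068 × 0.207 = 0.01408.
Expected number = 0.01408 × 2752 = 38.74 ≈ 39.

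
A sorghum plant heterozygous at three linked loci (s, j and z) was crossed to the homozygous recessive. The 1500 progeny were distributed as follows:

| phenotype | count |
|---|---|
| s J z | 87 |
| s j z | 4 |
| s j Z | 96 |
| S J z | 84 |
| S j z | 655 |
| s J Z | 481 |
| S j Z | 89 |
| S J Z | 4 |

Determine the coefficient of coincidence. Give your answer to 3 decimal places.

The two most frequent reciprocal classes, S j z and s J Z, are the parental types, so the F1 was S j z / s J Z.
The two rarest classes, s j z and S J Z, are the double crossovers. Comparing them with the parentals, only the s allele has switched, so s is the middle locus and the order is z – s – j.
z–s: (176 + 8)/1500 = 0.1227; s–j: (180 + 8)/1500 = 0.1253.
Expected DCO frequency = 0.1227 × 0.1253 ≈ 0.01537; observed = 8/1500 ≈ 0.00533.
Coefficient of coincidence = 0.00533/0.01537 ≈ 0.347.

0.347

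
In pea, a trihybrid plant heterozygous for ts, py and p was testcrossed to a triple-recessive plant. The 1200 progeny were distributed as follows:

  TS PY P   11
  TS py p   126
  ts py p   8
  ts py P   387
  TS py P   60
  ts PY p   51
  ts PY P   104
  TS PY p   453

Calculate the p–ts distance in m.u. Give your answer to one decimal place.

The two most frequent reciprocal classes, TS PY p and ts py P, are the parental types, so the F1 was TS PY p / ts py P.
The two rarest classes, TS PY P and ts py p, are the double crossovers. Comparing them with the parentals, only the p allele has switched, so p is the middle locus and the order is ts – p – py.
Crossovers in the ts–p interval produce the single-crossover classes ts PY p and TS py P (51 + 60 = 111) plus the double crossovers (19).
RF(ts–p) = (111 + 19) / 1200 = 130/1200 = 0.1083 → 10.8 m.u.

10.8 m.u.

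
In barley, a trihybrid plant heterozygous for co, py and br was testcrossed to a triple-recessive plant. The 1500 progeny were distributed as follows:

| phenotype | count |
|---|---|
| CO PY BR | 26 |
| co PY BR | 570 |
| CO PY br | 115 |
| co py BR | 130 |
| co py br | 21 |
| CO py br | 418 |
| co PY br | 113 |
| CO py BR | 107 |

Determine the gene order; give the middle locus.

The two most frequent reciprocal classes, co PY BR and CO py br, are the parental types, so the F1 was co PY BR / CO py br.
The two rarest classes, CO PY BR and co py br, are the double crossovers. Comparing them with the parentals, only the co allele has switched, so co is the middle locus and the order is br – co – py.

co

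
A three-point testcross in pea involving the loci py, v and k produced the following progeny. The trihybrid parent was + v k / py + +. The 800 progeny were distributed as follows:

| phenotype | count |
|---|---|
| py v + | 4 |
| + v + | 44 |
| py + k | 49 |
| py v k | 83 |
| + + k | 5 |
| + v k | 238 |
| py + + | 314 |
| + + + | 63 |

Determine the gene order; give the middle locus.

The two rarest classes, + + k and py v +, are the double crossovers. Comparing them with the parentals, only the v allele has switched, so v is the middle locus and the order is py – v – k.

v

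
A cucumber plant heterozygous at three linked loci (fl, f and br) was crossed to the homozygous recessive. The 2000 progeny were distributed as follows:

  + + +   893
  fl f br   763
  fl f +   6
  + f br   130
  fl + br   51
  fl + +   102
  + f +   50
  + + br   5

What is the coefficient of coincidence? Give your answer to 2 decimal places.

The two most frequent reciprocal classes, + + + and fl f br, are the parental types, so the F1 was + + + / fl f br.
The two rarest classes, + + br and fl f +, are the double crossovers. Comparing them with the parentals, only the br allele has switched, so br is the middle locus and the order is f – br – fl.
f–br: (101 + 11)/2000 = 0.0560; br–fl: (232 + 11)/2000 = 0.1215.
Expected DCO frequency = 0.0560 × 0.1215 ≈ 0.00680; observed = 11/2000 ≈ 0.00550.
Coefficient of coincidence = 0.00550/0.00680 ≈ 0.81.

0.81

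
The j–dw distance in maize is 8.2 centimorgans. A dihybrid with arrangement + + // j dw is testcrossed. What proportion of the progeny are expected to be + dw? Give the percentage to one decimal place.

4.1%

A map distance of 8.2 centimorgans corresponds to a recombination frequency of 0.082.
The F1 is + + / j dw, so + dw is a recombinant gamete class with expected frequency r/2 = 0.082/2 = 0.0410.
That is 0.0410 = 4.1% of the progeny.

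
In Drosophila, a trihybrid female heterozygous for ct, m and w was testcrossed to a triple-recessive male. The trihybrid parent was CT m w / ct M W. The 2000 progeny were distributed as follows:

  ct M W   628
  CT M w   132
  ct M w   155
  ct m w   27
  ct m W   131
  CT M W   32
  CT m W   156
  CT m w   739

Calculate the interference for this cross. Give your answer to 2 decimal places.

0.01

The two rarest classes, ct m w and CT M W, are the double crossovers. Comparing them with the parentals, only the ct allele has switched, so ct is the middle locus and the order is w – ct – m.
w–ct: (311 + 59)/2000 = 0.1850; ct–m: (263 + 59)/2000 = 0.1610.
Expected DCO frequency = 0.1850 × 0.1610 ≈ 0.02978; observed = 59/2000 ≈ 0.02950.
Coefficient of coincidence = 0.02950/0.02978 ≈ 0.99; interference = 1 − 0.99 = 0.01.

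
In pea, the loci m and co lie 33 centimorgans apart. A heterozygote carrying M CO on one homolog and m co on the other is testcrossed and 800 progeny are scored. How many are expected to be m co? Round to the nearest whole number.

268

A map distance of 33 centimorgans corresponds to a recombination frequency of 0.330.
The F1 is M CO / m co, so m co is a parental gamete class with expected frequency (1 − r)/2 = 0.670/2 = 0.3350.
Expected number = 0.3350 × 800 = 268.00 ≈ 268.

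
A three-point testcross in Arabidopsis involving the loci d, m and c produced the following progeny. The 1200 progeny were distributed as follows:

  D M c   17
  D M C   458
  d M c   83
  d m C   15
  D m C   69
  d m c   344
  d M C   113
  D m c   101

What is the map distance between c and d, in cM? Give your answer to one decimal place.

20.5 cM

The two most frequent reciprocal classes, D M C and d m c, are the parental types, so the F1 was D M C / d m c.
The two rarest classes, D M c and d m C, are the double crossovers. Comparing them with the parentals, only the c allele has switched, so c is the middle locus and the order is d – c – m.
Crossovers in the d–c interval produce the single-crossover classes d M C and D m c (113 + 101 = 214) plus the double crossovers (32).
RF(d–c) = (214 + 32) / 1200 = 246/1200 = 0.2050 → 20.5 cM.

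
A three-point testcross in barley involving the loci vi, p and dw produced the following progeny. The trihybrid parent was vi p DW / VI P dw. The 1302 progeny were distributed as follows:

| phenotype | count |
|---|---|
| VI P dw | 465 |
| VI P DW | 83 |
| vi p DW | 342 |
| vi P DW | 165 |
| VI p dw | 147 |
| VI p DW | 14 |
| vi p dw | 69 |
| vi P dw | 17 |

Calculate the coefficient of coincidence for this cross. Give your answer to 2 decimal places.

The two rarest classes, VI p DW and vi P dw, are the double crossovers. Comparing them with the parentals, only the vi allele has switched, so vi is the middle locus and the order is p – vi – dw.
p–vi: (312 + 31)/1302 = 0.2634; vi–dw: (152 + 31)/1302 = 0.1406.
Expected DCO frequency = 0.2634 × 0.1406 ≈ 0.03703; observed = 31/1302 ≈ 0.02381.
Coefficient of coincidence = 0.02381/0.03703 ≈ 0.64.

0.64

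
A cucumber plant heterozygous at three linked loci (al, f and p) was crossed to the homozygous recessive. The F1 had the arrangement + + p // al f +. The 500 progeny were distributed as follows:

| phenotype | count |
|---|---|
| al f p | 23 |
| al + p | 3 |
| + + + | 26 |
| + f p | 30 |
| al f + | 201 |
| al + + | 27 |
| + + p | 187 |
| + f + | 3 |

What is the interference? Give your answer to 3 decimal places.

0.134

The two rarest classes, al + p and + f +, are the double crossovers. Comparing them with the parentals, only the al allele has switched, so al is the middle locus and the order is p – al – f.
p–al: (49 + 6)/500 = 0.1100; al–f: (57 + 6)/500 = 0.1260.
Expected DCO frequency = 0.1100 × 0.1260 ≈ 0.01386; observed = 6/500 ≈ 0.01200.
Coefficient of coincidence = 0.01200/0.01386 ≈ 0.866; interference = 1 − 0.866 = 0.134.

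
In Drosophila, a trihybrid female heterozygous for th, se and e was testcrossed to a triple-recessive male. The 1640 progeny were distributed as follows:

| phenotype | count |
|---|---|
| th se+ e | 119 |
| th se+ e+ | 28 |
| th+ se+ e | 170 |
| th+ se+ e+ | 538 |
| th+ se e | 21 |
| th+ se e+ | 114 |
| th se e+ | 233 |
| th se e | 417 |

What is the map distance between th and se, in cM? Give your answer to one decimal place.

The two most frequent reciprocal classes, th se e and th+ se+ e+, are the parental types, so the F1 was th se e / th+ se+ e+.
The two rarest classes, th+ se e and th se+ e+, are the double crossovers. Comparing them with the parentals, only the th allele has switched, so th is the middle locus and the order is e – th – se.
Crossovers in the th–se interval produce the single-crossover classes th se+ e and th+ se e+ (119 + 114 = 233) plus the double crossovers (49).
RF(th–se) = (233 + 49) / 1640 = 282/1640 = 0.1720 → 17.2 cM.

17.2 cM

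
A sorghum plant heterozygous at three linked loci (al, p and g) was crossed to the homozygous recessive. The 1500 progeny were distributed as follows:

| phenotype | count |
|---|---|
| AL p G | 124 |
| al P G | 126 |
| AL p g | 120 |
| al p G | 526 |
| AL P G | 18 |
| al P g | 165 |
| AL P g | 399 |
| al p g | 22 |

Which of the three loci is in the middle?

The two most frequent reciprocal classes, AL P g and al p G, are the parental types, so the F1 was AL P g / al p G.
The two rarest classes, AL P G and al p g, are the double crossovers. Comparing them with the parentals, only the g allele has switched, so g is the middle locus and the order is p – g – al.

g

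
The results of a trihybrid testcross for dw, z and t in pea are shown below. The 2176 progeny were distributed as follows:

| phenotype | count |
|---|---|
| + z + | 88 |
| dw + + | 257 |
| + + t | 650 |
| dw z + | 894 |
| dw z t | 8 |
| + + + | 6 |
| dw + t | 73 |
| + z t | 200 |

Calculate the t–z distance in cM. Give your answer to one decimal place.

The two most frequent reciprocal classes, + + t and dw z +, are the parental types, so the F1 was + + t / dw z +.
The two rarest classes, + + + and dw z t, are the double crossovers. Comparing them with the parentals, only the t allele has switched, so t is the middle locus and the order is dw – t – z.
Crossovers in the t–z interval produce the single-crossover classes + z t and dw + + (200 + 257 = 457) plus the double crossovers (14).
RF(t–z) = (457 + 14) / 2176 = 471/2176 = 0.2165 → 21.6 cM.

21.6 cM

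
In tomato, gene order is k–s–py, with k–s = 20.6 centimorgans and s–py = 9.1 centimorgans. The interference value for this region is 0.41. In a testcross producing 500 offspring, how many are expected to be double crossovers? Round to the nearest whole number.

Map distances give recombination frequencies of 0.206 and 0.091 for the two intervals.
With interference 0.41 (so coincidence = 0.59), expected double-crossover frequency = 0.206 × 0.091 × 0.59 = 0.01106.
Expected number = 0.01106 × 500 = 5.53 ≈ 6.

6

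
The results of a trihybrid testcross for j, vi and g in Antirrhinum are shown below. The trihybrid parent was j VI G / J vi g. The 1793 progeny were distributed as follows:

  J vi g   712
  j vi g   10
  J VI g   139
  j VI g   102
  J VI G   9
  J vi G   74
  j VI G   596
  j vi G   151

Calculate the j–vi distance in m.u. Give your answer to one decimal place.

The two rarest classes, J VI G and j vi g, are the double crossovers. Comparing them with the parentals, only the j allele has switched, so j is the middle locus and the order is g – j – vi.
Crossovers in the j–vi interval produce the single-crossover classes j vi G and J VI g (151 + 139 = 290) plus the double crossovers (19).
RF(j–vi) = (290 + 19) / 1793 = 309/1793 = 0.1723 → 17.2 m.u.

17.2 m.u.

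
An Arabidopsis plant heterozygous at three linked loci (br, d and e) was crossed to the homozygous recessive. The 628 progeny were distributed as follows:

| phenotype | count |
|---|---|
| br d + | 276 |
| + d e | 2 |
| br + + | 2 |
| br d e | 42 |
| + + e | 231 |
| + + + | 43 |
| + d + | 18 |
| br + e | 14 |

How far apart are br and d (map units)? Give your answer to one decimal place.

The two most frequent reciprocal classes, br d + and + + e, are the parental types, so the F1 was br d + / + + e.
The two rarest classes, br + + and + d e, are the double crossovers. Comparing them with the parentals, only the d allele has switched, so d is the middle locus and the order is br – d – e.
Crossovers in the br–d interval produce the single-crossover classes + d + and br + e (18 + 14 = 32) plus the double crossovers (4).
RF(br–d) = (32 + 4) / 628 = 36/628 = 0.0573 → 5.7 map units.

5.7 map units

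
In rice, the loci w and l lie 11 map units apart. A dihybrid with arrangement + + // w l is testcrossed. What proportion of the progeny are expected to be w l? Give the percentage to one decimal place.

44.5%

A map distance of 11 map units corresponds to a recombination frequency of 0.110.
The F1 is + + / w l, so w l is a parental gamete class with expected frequency (1 − r)/2 = 0.890/2 = 0.4450.
That is 0.4450 = 44.5% of the progeny.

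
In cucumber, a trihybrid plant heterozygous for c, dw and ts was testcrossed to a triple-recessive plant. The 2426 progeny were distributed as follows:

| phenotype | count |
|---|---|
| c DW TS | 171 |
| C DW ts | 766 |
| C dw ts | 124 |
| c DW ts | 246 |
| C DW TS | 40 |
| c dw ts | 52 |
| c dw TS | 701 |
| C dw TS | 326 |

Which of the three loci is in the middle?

ts

The two most frequent reciprocal classes, c dw TS and C DW ts, are the parental types, so the F1 was c dw TS / C DW ts.
The two rarest classes, c dw ts and C DW TS, are the double crossovers. Comparing them with the parentals, only the ts allele has switched, so ts is the middle locus and the order is c – ts – dw.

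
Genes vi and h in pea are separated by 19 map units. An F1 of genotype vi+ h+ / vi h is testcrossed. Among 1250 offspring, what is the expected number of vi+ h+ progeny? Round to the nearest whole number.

506

A map distance of 19 map units corresponds to a recombination frequency of 0.190.
The F1 is vi+ h+ / vi h, so vi+ h+ is a parental gamete class with expected frequency (1 − r)/2 = 0.810/2 = 0.4050.
Expected number = 0.4050 × 1250 = 506.25 ≈ 506.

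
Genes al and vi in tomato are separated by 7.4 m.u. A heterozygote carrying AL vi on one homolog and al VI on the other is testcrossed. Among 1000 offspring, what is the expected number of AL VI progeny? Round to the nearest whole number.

A map distance of 7.4 m.u. corresponds to a recombination frequency of 0.074.
The F1 is AL vi / al VI, so AL VI is a recombinant gamete class with expected frequency r/2 = 0.074/2 = 0.0370.
Expected number = 0.0370 × 1000 = 37.00 ≈ 37.

37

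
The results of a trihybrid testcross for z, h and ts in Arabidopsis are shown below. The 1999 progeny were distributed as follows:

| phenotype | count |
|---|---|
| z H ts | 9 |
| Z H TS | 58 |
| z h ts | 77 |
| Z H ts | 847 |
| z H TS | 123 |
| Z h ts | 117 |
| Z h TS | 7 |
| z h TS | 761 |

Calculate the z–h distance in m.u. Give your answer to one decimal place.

The two most frequent reciprocal classes, Z H ts and z h TS, are the parental types, so the F1 was Z H ts / z h TS.
The two rarest classes, z H ts and Z h TS, are the double crossovers. Comparing them with the parentals, only the z allele has switched, so z is the middle locus and the order is ts – z – h.
Crossovers in the z–h interval produce the single-crossover classes Z h ts and z H TS (117 + 123 = 240) plus the double crossovers (16).
RF(z–h) = (240 + 16) / 1999 = 256/1999 = 0.1281 → 12.8 m.u.

12.8 m.u.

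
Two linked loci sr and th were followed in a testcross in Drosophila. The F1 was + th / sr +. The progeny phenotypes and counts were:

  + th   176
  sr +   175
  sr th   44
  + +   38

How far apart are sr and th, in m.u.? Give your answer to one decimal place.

18.9 m.u.

The recombinant classes are + + and sr th: 38 + 44 = 82.
Recombination frequency = 82/433 = 0.1894 ≈ 18.9%, i.e. 18.9 m.u.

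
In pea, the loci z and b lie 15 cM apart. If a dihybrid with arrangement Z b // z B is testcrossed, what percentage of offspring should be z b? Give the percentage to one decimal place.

7.5%

A map distance of 15 cM corresponds to a recombination frequency of 0.150.
The F1 is Z b / z B, so z b is a recombinant gamete class with expected frequency r/2 = 0.150/2 = 0.0750.
That is 0.0750 = 7.5% of the progeny.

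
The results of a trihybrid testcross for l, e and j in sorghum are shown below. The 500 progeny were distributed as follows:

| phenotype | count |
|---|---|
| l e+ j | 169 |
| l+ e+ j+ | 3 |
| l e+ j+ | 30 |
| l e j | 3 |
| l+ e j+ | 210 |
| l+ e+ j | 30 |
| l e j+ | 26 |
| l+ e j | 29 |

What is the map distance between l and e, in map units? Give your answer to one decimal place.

The two most frequent reciprocal classes, l e+ j and l+ e j+, are the parental types, so the F1 was l e+ j / l+ e j+.
The two rarest classes, l e j and l+ e+ j+, are the double crossovers. Comparing them with the parentals, only the e allele has switched, so e is the middle locus and the order is j – e – l.
Crossovers in the e–l interval produce the single-crossover classes l+ e+ j and l e j+ (30 + 26 = 56) plus the double crossovers (6).
RF(e–l) = (56 + 6) / 500 = 62/500 = 0.1240 → 12.4 map units.

12.4 map units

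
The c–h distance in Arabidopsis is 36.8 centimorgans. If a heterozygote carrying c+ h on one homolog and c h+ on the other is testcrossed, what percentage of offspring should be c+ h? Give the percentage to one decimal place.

31.6%

A map distance of 36.8 centimorgans corresponds to a recombination frequency of 0.368.
The F1 is c+ h / c h+, so c+ h is a parental gamete class with expected frequency (1 − r)/2 = 0.632/2 = 0.3160.
That is 0.3160 = 31.6% of the progeny.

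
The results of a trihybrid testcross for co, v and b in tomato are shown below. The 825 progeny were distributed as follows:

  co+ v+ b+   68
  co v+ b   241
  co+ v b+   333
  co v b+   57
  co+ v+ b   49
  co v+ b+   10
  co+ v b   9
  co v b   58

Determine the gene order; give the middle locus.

b

The two most frequent reciprocal classes, co v+ b and co+ v b+, are the parental types, so the F1 was co v+ b / co+ v b+.
The two rarest classes, co v+ b+ and co+ v b, are the double crossovers. Comparing them with the parentals, only the b allele has switched, so b is the middle locus and the order is v – b – co.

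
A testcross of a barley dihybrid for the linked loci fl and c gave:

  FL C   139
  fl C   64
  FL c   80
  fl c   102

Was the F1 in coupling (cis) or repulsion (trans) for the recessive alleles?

cis

The two most frequent classes are FL C (139) and fl c (102); these are the parental (non-recombinant) types.
So the F1 carried FL C on one chromosome and fl c on the other — the recessive alleles are on the same chromosome (cis / coupling).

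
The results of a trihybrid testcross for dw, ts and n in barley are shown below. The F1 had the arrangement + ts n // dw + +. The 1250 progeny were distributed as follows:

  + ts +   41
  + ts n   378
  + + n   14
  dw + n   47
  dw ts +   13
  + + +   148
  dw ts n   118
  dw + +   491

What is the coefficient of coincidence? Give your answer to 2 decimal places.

The two rarest classes, + + n and dw ts +, are the double crossovers. Comparing them with the parentals, only the ts allele has switched, so ts is the middle locus and the order is n – ts – dw.
n–ts: (88 + 27)/1250 = 0.0920; ts–dw: (266 + 27)/1250 = 0.2344.
Expected DCO frequency = 0.0920 × 0.2344 ≈ 0.02156; observed = 27/1250 ≈ 0.02160.
Coefficient of coincidence = 0.02160/0.02156 ≈ 1.00.

1.00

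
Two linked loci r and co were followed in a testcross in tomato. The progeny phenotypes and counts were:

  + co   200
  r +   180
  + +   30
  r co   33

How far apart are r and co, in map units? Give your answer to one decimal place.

The two most frequent classes, + co (200) and r + (180), are the parental types, so the F1 was + co / r +.
The recombinant classes are + + and r co: 30 + 33 = 63.
Recombination frequency = 63/443 = 0.1422 ≈ 14.2%, i.e. 14.2 map units.

14.2 map units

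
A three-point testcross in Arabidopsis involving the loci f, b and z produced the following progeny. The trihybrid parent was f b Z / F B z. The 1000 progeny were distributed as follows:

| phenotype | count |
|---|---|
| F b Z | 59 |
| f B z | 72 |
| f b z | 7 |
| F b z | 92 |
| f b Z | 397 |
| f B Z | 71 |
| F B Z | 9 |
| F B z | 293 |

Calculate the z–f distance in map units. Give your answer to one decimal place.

14.7 map units

The two rarest classes, f b z and F B Z, are the double crossovers. Comparing them with the parentals, only the z allele has switched, so z is the middle locus and the order is f – z – b.
Crossovers in the f–z interval produce the single-crossover classes F b Z and f B z (59 + 72 = 131) plus the double crossovers (16).
RF(f–z) = (131 + 16) / 1000 = 147/1000 = 0.1470 → 14.7 map units.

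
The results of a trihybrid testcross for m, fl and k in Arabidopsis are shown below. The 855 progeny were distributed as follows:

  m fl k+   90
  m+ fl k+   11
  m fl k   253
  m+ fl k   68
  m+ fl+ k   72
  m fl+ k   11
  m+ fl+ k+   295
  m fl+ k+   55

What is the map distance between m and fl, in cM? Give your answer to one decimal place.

The two most frequent reciprocal classes, m+ fl+ k+ and m fl k, are the parental types, so the F1 was m+ fl+ k+ / m fl k.
The two rarest classes, m+ fl k+ and m fl+ k, are the double crossovers. Comparing them with the parentals, only the fl allele has switched, so fl is the middle locus and the order is m – fl – k.
Crossovers in the m–fl interval produce the single-crossover classes m fl+ k+ and m+ fl k (55 + 68 = 123) plus the double crossovers (22).
RF(m–fl) = (123 + 22) / 855 = 145/855 = 0.1696 → 17.0 cM.

17.0 cM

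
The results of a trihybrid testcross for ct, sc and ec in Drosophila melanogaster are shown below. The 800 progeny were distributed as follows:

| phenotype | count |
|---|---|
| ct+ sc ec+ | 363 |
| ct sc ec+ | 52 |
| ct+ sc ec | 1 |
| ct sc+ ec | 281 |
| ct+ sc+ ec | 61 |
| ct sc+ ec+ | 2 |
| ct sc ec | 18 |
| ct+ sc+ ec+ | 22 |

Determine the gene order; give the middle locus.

The two most frequent reciprocal classes, ct+ sc ec+ and ct sc+ ec, are the parental types, so the F1 was ct+ sc ec+ / ct sc+ ec.
The two rarest classes, ct+ sc ec and ct sc+ ec+, are the double crossovers. Comparing them with the parentals, only the ec allele has switched, so ec is the middle locus and the order is ct – ec – sc.

ec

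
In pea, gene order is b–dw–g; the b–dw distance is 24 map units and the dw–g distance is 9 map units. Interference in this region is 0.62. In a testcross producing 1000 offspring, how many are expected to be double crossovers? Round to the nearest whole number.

8

Map distances give recombination frequencies of 0.240 and 0.090 for the two intervals.
With interference 0.62 (so coincidence = 0.38), expected double-crossover frequency = 0.240 × 0.090 × 0.38 = 0.00821.
Expected number = 0.00821 × 1000 = 8.21 ≈ 8.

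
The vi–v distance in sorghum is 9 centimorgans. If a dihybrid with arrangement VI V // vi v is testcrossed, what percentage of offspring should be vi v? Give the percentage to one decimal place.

45.5%

A map distance of 9 centimorgans corresponds to a recombination frequency of 0.090.
The F1 is VI V / vi v, so vi v is a parental gamete class with expected frequency (1 − r)/2 = 0.910/2 = 0.4550.
That is 0.4550 = 45.5% of the progeny.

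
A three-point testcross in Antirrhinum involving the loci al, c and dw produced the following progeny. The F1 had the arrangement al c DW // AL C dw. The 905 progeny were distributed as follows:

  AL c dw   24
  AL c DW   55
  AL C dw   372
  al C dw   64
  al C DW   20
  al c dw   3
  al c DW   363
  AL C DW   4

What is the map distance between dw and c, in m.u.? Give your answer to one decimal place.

5.6 m.u.

The two rarest classes, al c dw and AL C DW, are the double crossovers. Comparing them with the parentals, only the dw allele has switched, so dw is the middle locus and the order is c – dw – al.
Crossovers in the c–dw interval produce the single-crossover classes al C DW and AL c dw (20 + 24 = 44) plus the double crossovers (7).
RF(c–dw) = (44 + 7) / 905 = 51/905 = 0.0564 → 5.6 m.u.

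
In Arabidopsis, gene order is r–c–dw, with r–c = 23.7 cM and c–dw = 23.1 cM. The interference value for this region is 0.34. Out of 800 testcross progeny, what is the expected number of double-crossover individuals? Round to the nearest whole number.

Map distances give recombination frequencies of 0.237 and 0.231 for the two intervals.
With interference 0.34 (so coincidence = 0.66), expected double-crossover frequency = 0.237 × 0.231 × 0.66 = 0.03613.
Expected number = 0.03613 × 800 = 28.91 ≈ 29.

29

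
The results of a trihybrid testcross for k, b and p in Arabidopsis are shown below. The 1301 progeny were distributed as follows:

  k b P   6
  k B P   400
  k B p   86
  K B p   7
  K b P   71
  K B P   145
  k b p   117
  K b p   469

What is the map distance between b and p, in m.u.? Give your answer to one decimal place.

13.1 m.u.

The two most frequent reciprocal classes, K b p and k B P, are the parental types, so the F1 was K b p / k B P.
The two rarest classes, K B p and k b P, are the double crossovers. Comparing them with the parentals, only the b allele has switched, so b is the middle locus and the order is k – b – p.
Crossovers in the b–p interval produce the single-crossover classes K b P and k B p (71 + 86 = 157) plus the double crossovers (13).
RF(b–p) = (157 + 13) / 1301 = 170/1301 = 0.1307 → 13.1 m.u.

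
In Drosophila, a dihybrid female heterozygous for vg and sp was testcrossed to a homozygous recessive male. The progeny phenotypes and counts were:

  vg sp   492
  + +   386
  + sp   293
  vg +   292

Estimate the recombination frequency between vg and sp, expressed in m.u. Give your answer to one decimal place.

40.0 m.u.

The two most frequent classes, + + (386) and vg sp (492), are the parental types, so the F1 was + + / vg sp.
The recombinant classes are + sp and vg +: 293 + 292 = 585.
Recombination frequency = 585/1463 = 0.3999 ≈ 40.0%, i.e. 40.0 m.u.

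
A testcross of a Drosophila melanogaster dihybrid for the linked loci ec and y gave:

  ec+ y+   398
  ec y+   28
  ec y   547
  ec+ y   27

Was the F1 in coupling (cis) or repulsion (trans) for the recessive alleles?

cis

The two most frequent classes are ec+ y+ (398) and ec y (547); these are the parental (non-recombinant) types.
So the F1 carried ec+ y+ on one chromosome and ec y on the other — the recessive alleles are on the same chromosome (cis / coupling).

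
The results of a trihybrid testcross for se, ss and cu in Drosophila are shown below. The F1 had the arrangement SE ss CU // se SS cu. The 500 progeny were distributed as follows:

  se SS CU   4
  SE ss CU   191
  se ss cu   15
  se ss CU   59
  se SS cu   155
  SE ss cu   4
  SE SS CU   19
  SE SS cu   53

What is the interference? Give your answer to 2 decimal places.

0.21

The two rarest classes, SE ss cu and se SS CU, are the double crossovers. Comparing them with the parentals, only the cu allele has switched, so cu is the middle locus and the order is se – cu – ss.
se–cu: (112 + 8)/500 = 0.2400; cu–ss: (34 + 8)/500 = 0.0840.
Expected DCO frequency = 0.2400 × 0.0840 ≈ 0.02016; observed = 8/500 ≈ 0.01600.
Coefficient of coincidence = 0.01600/0.02016 ≈ 0.79; interference = 1 − 0.79 = 0.21.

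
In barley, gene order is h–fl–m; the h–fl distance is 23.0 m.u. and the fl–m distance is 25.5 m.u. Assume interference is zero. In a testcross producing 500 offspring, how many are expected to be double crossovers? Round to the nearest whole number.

Map distances give recombination frequencies of 0.230 and 0.255 for the two intervals.
With no interference, expected double-crossover frequency = 0.230 × 0.255 = 0.05865.
Expected number = 0.05865 × 500 = 29.32 ≈ 29.

29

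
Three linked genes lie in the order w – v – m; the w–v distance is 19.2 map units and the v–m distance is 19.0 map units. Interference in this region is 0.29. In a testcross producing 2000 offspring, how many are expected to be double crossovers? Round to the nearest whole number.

52

Map distances give recombination frequencies of 0.192 and 0.190 for the two intervals.
With interference 0.29 (so coincidence = 0.71), expected double-crossover frequency = 0.192 × 0.190 × 0.71 = 0.02590.
Expected number = 0.02590 × 2000 = 51.80 ≈ 52.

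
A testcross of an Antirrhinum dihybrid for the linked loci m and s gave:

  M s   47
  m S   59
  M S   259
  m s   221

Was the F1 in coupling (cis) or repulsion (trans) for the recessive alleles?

cis

The two most frequent classes are M S (259) and m s (221); these are the parental (non-recombinant) types.
So the F1 carried M S on one chromosome and m s on the other — the recessive alleles are on the same chromosome (cis / coupling).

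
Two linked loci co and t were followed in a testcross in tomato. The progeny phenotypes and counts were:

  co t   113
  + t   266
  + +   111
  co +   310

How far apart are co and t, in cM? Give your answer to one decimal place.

The two most frequent classes, + t (266) and co + (310), are the parental types, so the F1 was + t / co +.
The recombinant classes are + + and co t: 111 + 113 = 224.
Recombination frequency = 224/800 = 0.2800 ≈ 28.0%, i.e. 28.0 cM.

28.0 cM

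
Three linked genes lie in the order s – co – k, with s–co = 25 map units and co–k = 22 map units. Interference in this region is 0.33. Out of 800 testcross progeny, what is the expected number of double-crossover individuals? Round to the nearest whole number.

29

Map distances give recombination frequencies of 0.250 and 0.220 for the two intervals.
With interference 0.33 (so coincidence = 0.67), expected double-crossover frequency = 0.250 × 0.220 × 0.67 = 0.03685.
Expected number = 0.03685 × 800 = 29.48 ≈ 29.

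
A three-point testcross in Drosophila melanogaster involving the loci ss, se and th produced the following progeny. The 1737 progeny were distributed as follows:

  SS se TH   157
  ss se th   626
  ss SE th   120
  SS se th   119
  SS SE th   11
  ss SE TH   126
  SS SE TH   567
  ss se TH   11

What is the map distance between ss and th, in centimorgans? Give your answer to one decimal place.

The two most frequent reciprocal classes, ss se th and SS SE TH, are the parental types, so the F1 was ss se th / SS SE TH.
The two rarest classes, ss se TH and SS SE th, are the double crossovers. Comparing them with the parentals, only the th allele has switched, so th is the middle locus and the order is se – th – ss.
Crossovers in the th–ss interval produce the single-crossover classes SS se th and ss SE TH (119 + 126 = 245) plus the double crossovers (22).
RF(th–ss) = (245 + 22) / 1737 = 267/1737 = 0.1537 → 15.4 centimorgans.

15.4 centimorgans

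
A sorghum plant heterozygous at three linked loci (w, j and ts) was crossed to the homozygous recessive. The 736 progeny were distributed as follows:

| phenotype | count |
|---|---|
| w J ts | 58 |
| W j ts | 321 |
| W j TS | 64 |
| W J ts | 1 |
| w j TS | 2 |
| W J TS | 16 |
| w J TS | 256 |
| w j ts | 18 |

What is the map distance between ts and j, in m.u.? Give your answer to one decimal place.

The two most frequent reciprocal classes, W j ts and w J TS, are the parental types, so the F1 was W j ts / w J TS.
The two rarest classes, W J ts and w j TS, are the double crossovers. Comparing them with the parentals, only the j allele has switched, so j is the middle locus and the order is ts – j – w.
Crossovers in the ts–j interval produce the single-crossover classes W j TS and w J ts (64 + 58 = 122) plus the double crossovers (3).
RF(ts–j) = (122 + 3) / 736 = 125/736 = 0.1698 → 17.0 m.u.

17.0 m.u.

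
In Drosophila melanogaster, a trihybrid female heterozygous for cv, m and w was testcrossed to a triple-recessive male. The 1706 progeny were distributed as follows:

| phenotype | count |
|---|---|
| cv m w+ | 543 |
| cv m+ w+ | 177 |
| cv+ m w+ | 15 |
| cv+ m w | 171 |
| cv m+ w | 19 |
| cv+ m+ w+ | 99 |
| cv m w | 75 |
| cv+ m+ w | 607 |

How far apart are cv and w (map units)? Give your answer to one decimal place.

12.2 map units

The two most frequent reciprocal classes, cv+ m+ w and cv m w+, are the parental types, so the F1 was cv+ m+ w / cv m w+.
The two rarest classes, cv m+ w and cv+ m w+, are the double crossovers. Comparing them with the parentals, only the cv allele has switched, so cv is the middle locus and the order is m – cv – w.
Crossovers in the cv–w interval produce the single-crossover classes cv+ m+ w+ and cv m w (99 + 75 = 174) plus the double crossovers (34).
RF(cv–w) = (174 + 34) / 1706 = 208/1706 = 0.1219 → 12.2 map units.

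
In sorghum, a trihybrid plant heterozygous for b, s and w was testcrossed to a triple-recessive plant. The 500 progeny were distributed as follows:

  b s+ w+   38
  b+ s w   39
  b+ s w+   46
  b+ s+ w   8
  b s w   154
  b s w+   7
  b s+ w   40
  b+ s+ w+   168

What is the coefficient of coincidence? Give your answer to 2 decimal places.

0.81

The two most frequent reciprocal classes, b+ s+ w+ and b s w, are the parental types, so the F1 was b+ s+ w+ / b s w.
The two rarest classes, b+ s+ w and b s w+, are the double crossovers. Comparing them with the parentals, only the w allele has switched, so w is the middle locus and the order is b – w – s.
b–w: (77 + 15)/500 = 0.1840; w–s: (86 + 15)/500 = 0.2020.
Expected DCO frequency = 0.1840 × 0.2020 ≈ 0.03717; observed = 15/500 ≈ 0.03000.
Coefficient of coincidence = 0.03000/0.03717 ≈ 0.81.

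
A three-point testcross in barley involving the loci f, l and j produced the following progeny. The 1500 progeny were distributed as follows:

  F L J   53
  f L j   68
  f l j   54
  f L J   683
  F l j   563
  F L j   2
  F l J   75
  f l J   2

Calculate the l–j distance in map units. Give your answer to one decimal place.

The two most frequent reciprocal classes, F l j and f L J, are the parental types, so the F1 was F l j / f L J.
The two rarest classes, F L j and f l J, are the double crossovers. Comparing them with the parentals, only the l allele has switched, so l is the middle locus and the order is f – l – j.
Crossovers in the l–j interval produce the single-crossover classes F l J and f L j (75 + 68 = 143) plus the double crossovers (4).
RF(l–j) = (143 + 4) / 1500 = 147/1500 = 0.0980 → 9.8 map units.

9.8 map units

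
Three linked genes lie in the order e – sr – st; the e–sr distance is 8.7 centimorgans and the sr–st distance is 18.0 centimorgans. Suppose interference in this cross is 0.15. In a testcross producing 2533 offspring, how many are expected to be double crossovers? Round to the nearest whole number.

34

Map distances give recombination frequencies of 0.087 and 0.180 for the two intervals.
With interference 0.15 (so coincidence = 0.85), expected double-crossover frequency = 0.087 × 0.180 × 0.85 = 0.01331.
Expected number = 0.01331 × 2533 = 33.72 ≈ 34.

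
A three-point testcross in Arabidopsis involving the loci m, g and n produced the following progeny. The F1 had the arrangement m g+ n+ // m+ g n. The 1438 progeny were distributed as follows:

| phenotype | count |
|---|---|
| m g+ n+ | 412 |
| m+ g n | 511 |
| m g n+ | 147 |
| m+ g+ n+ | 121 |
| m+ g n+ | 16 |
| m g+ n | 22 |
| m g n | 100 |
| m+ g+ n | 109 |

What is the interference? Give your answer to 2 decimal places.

0.28

The two rarest classes, m g+ n and m+ g n+, are the double crossovers. Comparing them with the parentals, only the n allele has switched, so n is the middle locus and the order is g – n – m.
g–n: (256 + 38)/1438 = 0.2045; n–m: (221 + 38)/1438 = 0.1801.
Expected DCO frequency = 0.2045 × 0.1801 ≈ 0.03683; observed = 38/1438 ≈ 0.02643.
Coefficient of coincidence = 0.02643/0.03683 ≈ 0.72; interference = 1 − 0.72 = 0.28.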